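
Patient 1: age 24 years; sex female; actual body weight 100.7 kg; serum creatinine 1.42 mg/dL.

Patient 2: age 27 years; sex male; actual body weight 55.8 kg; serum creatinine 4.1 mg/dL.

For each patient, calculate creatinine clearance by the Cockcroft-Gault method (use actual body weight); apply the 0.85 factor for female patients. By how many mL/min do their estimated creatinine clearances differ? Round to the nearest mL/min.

76 mL/min

Patient 1: CrCl = (140 − 24) × 100.7 / (72 × 1.42) × 0.85 = 11681.2 / 102.24 × 0.85 ≈ 97.1 mL/min
Patient 2: CrCl = (140 − 27) × 55.8 / (72 × 4.1) = 6305.4 / 295.20 ≈ 21.4 mL/min
|97.1 − 21.4| = 75.7 mL/min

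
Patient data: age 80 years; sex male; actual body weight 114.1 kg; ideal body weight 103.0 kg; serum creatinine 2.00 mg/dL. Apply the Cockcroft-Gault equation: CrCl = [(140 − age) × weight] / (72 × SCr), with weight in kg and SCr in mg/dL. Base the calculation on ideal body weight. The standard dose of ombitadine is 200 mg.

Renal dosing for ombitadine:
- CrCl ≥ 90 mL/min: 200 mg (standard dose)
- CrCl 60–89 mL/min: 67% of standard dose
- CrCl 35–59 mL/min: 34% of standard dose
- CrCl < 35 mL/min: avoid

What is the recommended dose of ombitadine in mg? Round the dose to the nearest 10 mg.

CrCl = (140 − 80) × 103 / (72 × 2) = 6180.0 / 144.00 ≈ 42.9 mL/min
CrCl ≈ 43 mL/min → bracket 35–59 mL/min.
34% of 200 mg = 68 mg → 70 mg

70 mg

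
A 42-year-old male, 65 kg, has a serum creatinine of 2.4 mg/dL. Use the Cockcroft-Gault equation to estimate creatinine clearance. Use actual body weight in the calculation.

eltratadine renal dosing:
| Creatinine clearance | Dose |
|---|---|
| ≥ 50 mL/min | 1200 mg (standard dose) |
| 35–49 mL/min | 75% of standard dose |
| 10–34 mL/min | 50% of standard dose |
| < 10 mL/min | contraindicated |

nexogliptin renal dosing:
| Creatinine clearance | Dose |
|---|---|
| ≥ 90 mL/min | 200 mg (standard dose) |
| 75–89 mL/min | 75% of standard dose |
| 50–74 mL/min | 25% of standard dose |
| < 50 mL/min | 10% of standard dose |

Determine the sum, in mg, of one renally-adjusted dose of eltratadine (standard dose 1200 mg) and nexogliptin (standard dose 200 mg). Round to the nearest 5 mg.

920 mg

CrCl = (140 − 42) × 65 / (72 × 2.4) = 6370.0 / 172.80 ≈ 36.9 mL/min
CrCl ≈ 37 mL/min.
eltratadine: 35–49 mL/min → 75% of 1200 mg = 900 mg.
nexogliptin: < 50 mL/min → 10% of 200 mg = 20 mg.
Total = 900 + 20 = 920 mg.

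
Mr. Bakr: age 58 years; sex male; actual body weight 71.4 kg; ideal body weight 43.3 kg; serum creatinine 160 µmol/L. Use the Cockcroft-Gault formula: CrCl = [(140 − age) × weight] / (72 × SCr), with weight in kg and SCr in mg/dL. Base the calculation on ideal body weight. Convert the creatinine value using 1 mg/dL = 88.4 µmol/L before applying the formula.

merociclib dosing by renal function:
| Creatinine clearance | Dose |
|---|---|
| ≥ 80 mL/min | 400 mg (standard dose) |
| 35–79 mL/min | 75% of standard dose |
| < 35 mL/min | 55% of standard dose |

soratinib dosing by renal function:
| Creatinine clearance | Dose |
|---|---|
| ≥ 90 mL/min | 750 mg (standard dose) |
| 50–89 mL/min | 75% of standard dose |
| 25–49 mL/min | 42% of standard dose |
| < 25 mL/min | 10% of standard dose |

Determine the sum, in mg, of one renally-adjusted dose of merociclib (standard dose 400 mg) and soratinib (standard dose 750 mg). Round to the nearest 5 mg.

535 mg

SCr = 160 / 88.4 = 1.81 mg/dL
CrCl = (140 − 58) × 43.3 / (72 × 1.81) = 3550.6 / 130.32 ≈ 27.2 mL/min
CrCl ≈ 27 mL/min.
merociclib: < 35 mL/min → 55% of 400 mg = 220 mg.
soratinib: 25–49 mL/min → 42% of 750 mg = 315 mg.
Total = 220 + 315 = 535 mg.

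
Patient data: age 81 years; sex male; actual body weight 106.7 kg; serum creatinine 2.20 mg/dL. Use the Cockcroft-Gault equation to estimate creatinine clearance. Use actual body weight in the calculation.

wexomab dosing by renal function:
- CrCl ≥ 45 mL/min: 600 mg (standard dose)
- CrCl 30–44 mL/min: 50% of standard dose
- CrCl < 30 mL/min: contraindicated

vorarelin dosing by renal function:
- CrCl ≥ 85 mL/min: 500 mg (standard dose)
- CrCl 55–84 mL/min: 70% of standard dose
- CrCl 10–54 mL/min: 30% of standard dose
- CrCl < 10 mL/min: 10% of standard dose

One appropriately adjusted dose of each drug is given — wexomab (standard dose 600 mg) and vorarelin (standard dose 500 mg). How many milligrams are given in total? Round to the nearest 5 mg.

CrCl = (140 − 81) × 106.7 / (72 × 2.2) = 6295.3 / 158.40 ≈ 39.7 mL/min
CrCl ≈ 40 mL/min.
wexomab: 30–44 mL/min → 50% of 600 mg = 300 mg.
vorarelin: 10–54 mL/min → 30% of 500 mg = 150 mg.
Total = 300 + 150 = 450 mg.

450 mg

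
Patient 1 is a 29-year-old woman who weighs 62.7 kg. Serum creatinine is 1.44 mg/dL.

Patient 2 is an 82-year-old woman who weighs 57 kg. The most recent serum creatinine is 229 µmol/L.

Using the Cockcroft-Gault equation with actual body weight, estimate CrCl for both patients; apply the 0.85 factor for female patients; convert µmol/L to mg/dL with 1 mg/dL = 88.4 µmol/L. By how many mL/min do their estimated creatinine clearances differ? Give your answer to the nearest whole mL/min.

Patient 1: CrCl = (140 − 29) × 62.7 / (72 × 1.44) × 0.85 = 6959.7 / 103.68 × 0.85 ≈ 57.1 mL/min
Patient 2: SCr = 229 / 88.4 = 2.59 mg/dL
Patient 2: CrCl = (140 − 82) × 57 / (72 × 2.59) × 0.85 = 3306.0 / 186.48 × 0.85 ≈ 15.1 mL/min
|57.1 − 15.1| = 42.0 mL/min

42 mL/min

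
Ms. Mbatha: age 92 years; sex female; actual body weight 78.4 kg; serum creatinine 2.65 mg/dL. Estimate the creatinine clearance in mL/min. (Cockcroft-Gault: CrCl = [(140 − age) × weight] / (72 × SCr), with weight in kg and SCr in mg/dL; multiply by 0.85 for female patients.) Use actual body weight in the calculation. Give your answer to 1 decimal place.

16.8 mL/min

CrCl = (140 − 92) × 78.4 / (72 × 2.65) × 0.85 = 3763.2 / 190.80 × 0.85 ≈ 16.8 mL/min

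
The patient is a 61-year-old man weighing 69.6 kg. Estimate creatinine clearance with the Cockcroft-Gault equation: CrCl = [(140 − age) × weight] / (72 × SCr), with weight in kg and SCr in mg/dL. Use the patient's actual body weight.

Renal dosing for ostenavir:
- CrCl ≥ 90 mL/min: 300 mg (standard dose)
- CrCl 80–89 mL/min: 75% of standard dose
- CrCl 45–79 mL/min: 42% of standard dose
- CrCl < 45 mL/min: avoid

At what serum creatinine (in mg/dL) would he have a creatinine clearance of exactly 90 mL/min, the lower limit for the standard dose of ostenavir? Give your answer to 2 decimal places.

Standard dose requires CrCl ≥ 90 mL/min.
Set (140 − 61) × 69.6 / (72 × SCr) = 90
SCr = (140 − 61) × 69.6 / (72 × 90) = 0.849 mg/dL

0.85 mg/dL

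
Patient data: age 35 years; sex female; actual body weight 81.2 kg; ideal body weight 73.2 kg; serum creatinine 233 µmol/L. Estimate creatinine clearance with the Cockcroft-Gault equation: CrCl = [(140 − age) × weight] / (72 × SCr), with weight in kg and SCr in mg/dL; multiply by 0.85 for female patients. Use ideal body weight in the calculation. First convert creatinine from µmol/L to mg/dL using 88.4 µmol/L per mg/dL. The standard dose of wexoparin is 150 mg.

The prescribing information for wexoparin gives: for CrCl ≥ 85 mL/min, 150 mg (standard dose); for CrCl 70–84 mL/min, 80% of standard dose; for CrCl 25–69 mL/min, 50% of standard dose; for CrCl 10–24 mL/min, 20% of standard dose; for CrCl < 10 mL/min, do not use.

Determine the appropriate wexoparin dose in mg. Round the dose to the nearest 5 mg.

SCr = 233 / 88.4 = 2.636 mg/dL
CrCl = (140 − 35) × 73.2 / (72 × 2.636) × 0.85 = 7686.0 / 189.79 × 0.85 ≈ 34.4 mL/min
CrCl ≈ 34 mL/min → bracket 25–69 mL/min.
50% of 150 mg = 75 mg

75 mg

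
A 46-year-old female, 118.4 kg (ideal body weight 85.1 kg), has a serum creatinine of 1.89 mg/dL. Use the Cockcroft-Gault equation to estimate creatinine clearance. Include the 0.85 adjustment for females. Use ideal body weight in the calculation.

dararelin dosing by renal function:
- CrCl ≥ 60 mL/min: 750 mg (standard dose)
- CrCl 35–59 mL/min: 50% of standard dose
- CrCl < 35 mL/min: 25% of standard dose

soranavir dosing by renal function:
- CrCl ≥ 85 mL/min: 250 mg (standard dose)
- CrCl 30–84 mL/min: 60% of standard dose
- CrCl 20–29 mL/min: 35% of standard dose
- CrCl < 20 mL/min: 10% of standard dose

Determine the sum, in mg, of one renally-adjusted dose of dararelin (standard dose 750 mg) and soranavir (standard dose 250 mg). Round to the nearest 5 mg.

CrCl = (140 − 46) × 85.1 / (72 × 1.89) × 0.85 = 7999.4 / 136.08 × 0.85 ≈ 50.0 mL/min
CrCl ≈ 50 mL/min.
dararelin: 35–59 mL/min → 50% of 750 mg = 375 mg.
soranavir: 30–84 mL/min → 60% of 250 mg = 150 mg.
Total = 375 + 150 = 525 mg.

525 mg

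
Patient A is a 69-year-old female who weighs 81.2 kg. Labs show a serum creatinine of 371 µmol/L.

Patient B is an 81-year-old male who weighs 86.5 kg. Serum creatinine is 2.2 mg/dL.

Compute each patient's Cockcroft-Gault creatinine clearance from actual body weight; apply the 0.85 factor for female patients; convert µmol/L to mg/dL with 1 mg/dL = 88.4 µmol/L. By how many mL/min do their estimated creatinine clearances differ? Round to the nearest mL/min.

Patient A: SCr = 371 / 88.4 = 4.197 mg/dL
Patient A: CrCl = (140 − 69) × 81.2 / (72 × 4.197) × 0.85 = 5765.2 / 302.18 × 0.85 ≈ 16.2 mL/min
Patient B: CrCl = (140 − 81) × 86.5 / (72 × 2.2) = 5103.5 / 158.40 ≈ 32.2 mL/min
|16.2 − 32.2| = 16.0 mL/min

16 mL/min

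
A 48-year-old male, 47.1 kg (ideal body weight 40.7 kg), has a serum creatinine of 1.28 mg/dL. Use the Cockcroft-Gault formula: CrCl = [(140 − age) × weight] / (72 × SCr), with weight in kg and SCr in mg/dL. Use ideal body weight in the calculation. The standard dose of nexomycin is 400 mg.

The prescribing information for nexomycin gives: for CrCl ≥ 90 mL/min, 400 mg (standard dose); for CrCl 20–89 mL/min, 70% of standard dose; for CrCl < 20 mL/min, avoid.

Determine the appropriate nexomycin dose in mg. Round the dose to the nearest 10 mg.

CrCl = (140 − 48) × 40.7 / (72 × 1.28) = 3744.4 / 92.16 ≈ 40.6 mL/min
CrCl ≈ 41 mL/min → bracket 20–89 mL/min.
70% of 400 mg = 280 mg

280 mg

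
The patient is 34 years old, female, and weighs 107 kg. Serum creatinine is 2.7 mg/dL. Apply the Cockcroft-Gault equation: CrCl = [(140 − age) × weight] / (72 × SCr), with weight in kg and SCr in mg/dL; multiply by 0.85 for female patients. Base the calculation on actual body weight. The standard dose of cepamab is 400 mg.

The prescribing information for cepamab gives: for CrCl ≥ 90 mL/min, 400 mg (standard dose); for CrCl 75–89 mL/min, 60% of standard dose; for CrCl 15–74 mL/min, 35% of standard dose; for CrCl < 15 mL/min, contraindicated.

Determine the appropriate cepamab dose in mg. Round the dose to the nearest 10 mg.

CrCl = (140 − 34) × 107 / (72 × 2.7) × 0.85 = 11342.0 / 194.40 × 0.85 ≈ 49.6 mL/min
CrCl ≈ 50 mL/min → bracket 15–74 mL/min.
35% of 400 mg = 140 mg

140 mg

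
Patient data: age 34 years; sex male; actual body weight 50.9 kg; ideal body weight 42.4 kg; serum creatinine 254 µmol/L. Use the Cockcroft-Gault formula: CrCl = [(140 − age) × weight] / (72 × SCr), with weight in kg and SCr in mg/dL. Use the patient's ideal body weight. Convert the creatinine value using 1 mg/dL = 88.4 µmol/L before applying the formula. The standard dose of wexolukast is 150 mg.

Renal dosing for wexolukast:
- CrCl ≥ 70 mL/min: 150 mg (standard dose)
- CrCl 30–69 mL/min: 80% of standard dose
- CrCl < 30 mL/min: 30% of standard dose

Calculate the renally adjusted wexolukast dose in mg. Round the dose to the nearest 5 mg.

SCr = 254 / 88.4 = 2.873 mg/dL
CrCl = (140 − 34) × 42.4 / (72 × 2.873) = 4494.4 / 206.86 ≈ 21.7 mL/min
CrCl ≈ 22 mL/min → bracket < 30 mL/min.
30% of 150 mg = 45 mg

45 mg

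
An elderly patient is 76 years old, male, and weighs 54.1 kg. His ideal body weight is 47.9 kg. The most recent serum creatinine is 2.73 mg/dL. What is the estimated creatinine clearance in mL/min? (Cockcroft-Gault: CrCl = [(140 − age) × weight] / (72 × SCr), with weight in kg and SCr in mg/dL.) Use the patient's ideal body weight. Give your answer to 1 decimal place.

CrCl = (140 − 76) × 47.9 / (72 × 2.73) = 3065.6 / 196.56 ≈ 15.6 mL/min

15.6 mL/min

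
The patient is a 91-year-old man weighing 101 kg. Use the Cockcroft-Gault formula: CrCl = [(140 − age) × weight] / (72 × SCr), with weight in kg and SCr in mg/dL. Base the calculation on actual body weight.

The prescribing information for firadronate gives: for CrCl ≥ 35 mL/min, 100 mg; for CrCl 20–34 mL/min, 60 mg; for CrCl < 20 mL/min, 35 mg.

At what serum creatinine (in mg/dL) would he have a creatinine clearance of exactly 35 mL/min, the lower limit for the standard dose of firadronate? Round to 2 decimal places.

Standard dose requires CrCl ≥ 35 mL/min.
Set (140 − 91) × 101 / (72 × SCr) = 35
SCr = (140 − 91) × 101 / (72 × 35) = 1.964 mg/dL

1.96 mg/dL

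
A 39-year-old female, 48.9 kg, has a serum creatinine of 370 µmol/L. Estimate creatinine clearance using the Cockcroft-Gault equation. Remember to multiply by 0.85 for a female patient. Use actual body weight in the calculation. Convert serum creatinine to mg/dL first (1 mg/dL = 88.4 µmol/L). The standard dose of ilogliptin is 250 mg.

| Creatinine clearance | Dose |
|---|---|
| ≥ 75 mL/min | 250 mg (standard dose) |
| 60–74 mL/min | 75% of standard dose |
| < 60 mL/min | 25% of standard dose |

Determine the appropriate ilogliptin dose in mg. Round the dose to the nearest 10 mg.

SCr = 370 / 88.4 = 4.186 mg/dL
CrCl = (140 − 39) × 48.9 / (72 × 4.186) × 0.85 = 4938.9 / 301.39 × 0.85 ≈ 13.9 mL/min
CrCl ≈ 14 mL/min → bracket < 60 mL/min.
25% of 250 mg = 62.5 mg → 60 mg

60 mg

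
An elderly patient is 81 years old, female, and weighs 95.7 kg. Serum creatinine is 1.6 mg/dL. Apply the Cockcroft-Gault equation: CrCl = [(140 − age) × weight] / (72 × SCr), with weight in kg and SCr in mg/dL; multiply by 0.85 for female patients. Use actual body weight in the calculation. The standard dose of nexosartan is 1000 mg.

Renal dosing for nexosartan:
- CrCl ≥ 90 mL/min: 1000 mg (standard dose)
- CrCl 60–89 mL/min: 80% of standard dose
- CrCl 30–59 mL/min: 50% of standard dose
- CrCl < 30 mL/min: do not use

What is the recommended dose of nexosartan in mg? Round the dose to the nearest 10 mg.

CrCl = (140 − 81) × 95.7 / (72 × 1.6) × 0.85 = 5646.3 / 115.20 × 0.85 ≈ 41.7 mL/min
CrCl ≈ 42 mL/min → bracket 30–59 mL/min.
50% of 1000 mg = 500 mg

500 mg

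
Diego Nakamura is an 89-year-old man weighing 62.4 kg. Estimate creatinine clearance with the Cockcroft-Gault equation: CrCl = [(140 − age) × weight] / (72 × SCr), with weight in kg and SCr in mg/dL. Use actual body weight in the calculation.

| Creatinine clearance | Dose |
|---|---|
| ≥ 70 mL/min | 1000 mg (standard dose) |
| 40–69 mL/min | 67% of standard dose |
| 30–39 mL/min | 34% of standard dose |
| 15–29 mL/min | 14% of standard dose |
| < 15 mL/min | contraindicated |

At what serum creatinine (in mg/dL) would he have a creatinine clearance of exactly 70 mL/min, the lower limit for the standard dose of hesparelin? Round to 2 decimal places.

0.63 mg/dL

Standard dose requires CrCl ≥ 70 mL/min.
Set (140 − 89) × 62.4 / (72 × SCr) = 70
SCr = (140 − 89) × 62.4 / (72 × 70) = 0.631 mg/dL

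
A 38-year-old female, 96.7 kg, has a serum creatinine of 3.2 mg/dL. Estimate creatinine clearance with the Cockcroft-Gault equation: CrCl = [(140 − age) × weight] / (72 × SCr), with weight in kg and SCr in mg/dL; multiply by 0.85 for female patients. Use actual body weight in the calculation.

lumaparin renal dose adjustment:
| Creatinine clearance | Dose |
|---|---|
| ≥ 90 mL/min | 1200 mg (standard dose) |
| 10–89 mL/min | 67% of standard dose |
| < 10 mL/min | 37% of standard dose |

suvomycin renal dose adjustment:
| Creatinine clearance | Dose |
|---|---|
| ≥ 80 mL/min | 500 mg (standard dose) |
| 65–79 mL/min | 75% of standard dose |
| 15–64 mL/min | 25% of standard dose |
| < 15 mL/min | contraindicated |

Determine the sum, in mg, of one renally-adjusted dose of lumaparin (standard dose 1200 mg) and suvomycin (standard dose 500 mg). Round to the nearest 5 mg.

930 mg

CrCl = (140 − 38) × 96.7 / (72 × 3.2) × 0.85 = 9863.4 / 230.40 × 0.85 ≈ 36.4 mL/min
CrCl ≈ 36 mL/min.
lumaparin: 10–89 mL/min → 67% of 1200 mg = 804 mg.
suvomycin: 15–64 mL/min → 25% of 500 mg = 125 mg.
Total = 804 + 125 = 929 mg.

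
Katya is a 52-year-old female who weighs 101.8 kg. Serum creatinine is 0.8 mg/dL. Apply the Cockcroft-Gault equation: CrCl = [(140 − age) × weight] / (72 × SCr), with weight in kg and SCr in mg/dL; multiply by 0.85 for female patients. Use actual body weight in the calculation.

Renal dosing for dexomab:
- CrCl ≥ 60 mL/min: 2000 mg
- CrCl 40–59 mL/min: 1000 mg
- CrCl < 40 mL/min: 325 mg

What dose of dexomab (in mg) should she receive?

2000 mg

CrCl = (140 − 52) × 101.8 / (72 × 0.8) × 0.85 = 8958.4 / 57.60 × 0.85 ≈ 132.2 mL/min
CrCl ≈ 132 mL/min → bracket ≥ 60 mL/min.
Dose for this bracket: 2000 mg.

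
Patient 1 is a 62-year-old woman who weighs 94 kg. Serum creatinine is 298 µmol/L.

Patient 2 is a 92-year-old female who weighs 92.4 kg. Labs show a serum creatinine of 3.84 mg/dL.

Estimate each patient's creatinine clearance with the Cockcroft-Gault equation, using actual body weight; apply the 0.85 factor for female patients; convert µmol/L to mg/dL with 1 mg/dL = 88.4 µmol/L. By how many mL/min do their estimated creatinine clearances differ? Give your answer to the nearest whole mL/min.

12 mL/min

Patient 1: SCr = 298 / 88.4 = 3.371 mg/dL
Patient 1: CrCl = (140 − 62) × 94 / (72 × 3.371) × 0.85 = 7332.0 / 242.71 × 0.85 ≈ 25.7 mL/min
Patient 2: CrCl = (140 − 92) × 92.4 / (72 × 3.84) × 0.85 = 4435.2 / 276.48 × 0.85 ≈ 13.6 mL/min
|25.7 − 13.6| = 12.1 mL/min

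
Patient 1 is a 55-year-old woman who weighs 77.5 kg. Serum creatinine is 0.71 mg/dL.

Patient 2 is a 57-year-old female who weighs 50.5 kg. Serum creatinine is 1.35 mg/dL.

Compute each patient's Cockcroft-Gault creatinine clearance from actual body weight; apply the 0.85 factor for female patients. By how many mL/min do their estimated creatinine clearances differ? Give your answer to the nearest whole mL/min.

Patient 1: CrCl = (140 − 55) × 77.5 / (72 × 0.71) × 0.85 = 6587.5 / 51.12 × 0.85 ≈ 109.5 mL/min
Patient 2: CrCl = (140 − 57) × 50.5 / (72 × 1.35) × 0.85 = 4191.5 / 97.20 × 0.85 ≈ 36.7 mL/min
|109.5 − 36.7| = 72.8 mL/min

73 mL/min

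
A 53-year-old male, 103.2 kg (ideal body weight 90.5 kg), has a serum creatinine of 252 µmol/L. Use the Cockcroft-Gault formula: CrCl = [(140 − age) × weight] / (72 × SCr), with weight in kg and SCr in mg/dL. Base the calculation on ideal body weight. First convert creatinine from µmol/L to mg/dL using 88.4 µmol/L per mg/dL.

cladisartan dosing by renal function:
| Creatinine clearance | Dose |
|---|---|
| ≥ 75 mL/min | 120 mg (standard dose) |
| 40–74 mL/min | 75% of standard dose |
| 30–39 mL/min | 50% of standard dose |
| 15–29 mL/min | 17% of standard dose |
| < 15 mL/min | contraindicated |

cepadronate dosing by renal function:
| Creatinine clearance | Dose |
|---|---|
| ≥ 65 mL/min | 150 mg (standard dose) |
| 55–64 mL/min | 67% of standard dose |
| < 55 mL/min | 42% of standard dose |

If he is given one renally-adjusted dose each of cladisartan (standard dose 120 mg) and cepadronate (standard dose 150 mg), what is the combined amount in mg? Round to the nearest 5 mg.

125 mg

SCr = 252 / 88.4 = 2.851 mg/dL
CrCl = (140 − 53) × 90.5 / (72 × 2.851) = 7873.5 / 205.27 ≈ 38.4 mL/min
CrCl ≈ 38 mL/min.
cladisartan: 30–39 mL/min → 50% of 120 mg = 60 mg.
cepadronate: < 55 mL/min → 42% of 150 mg = 63 mg.
Total = 60 + 63 = 123 mg.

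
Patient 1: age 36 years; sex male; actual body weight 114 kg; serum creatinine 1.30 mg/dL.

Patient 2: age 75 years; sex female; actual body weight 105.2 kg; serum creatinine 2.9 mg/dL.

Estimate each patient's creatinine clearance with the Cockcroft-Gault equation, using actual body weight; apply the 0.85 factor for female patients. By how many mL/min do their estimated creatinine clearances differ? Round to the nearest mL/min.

99 mL/min

Patient 1: CrCl = (140 − 36) × 114 / (72 × 1.3) = 11856.0 / 93.60 ≈ 126.7 mL/min
Patient 2: CrCl = (140 − 75) × 105.2 / (72 × 2.9) × 0.85 = 6838.0 / 208.80 × 0.85 ≈ 27.8 mL/min
|126.7 − 27.8| = 98.9 mL/min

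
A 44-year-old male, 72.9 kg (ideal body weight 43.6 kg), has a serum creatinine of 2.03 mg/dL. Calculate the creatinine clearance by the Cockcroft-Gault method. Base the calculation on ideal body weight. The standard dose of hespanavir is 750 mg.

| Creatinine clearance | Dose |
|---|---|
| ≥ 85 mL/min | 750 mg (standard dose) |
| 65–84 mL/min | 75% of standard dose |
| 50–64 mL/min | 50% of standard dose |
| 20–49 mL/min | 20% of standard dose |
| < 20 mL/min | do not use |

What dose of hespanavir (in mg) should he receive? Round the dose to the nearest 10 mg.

CrCl = (140 − 44) × 43.6 / (72 × 2.03) = 4185.6 / 146.16 ≈ 28.6 mL/min
CrCl ≈ 29 mL/min → bracket 20–49 mL/min.
20% of 750 mg = 150 mg

150 mg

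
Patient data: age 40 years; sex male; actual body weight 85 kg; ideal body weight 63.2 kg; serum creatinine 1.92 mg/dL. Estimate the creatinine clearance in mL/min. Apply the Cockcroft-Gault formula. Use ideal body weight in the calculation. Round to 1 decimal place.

CrCl = (140 − 40) × 63.2 / (72 × 1.92) = 6320.0 / 138.24 ≈ 45.7 mL/min

45.7 mL/min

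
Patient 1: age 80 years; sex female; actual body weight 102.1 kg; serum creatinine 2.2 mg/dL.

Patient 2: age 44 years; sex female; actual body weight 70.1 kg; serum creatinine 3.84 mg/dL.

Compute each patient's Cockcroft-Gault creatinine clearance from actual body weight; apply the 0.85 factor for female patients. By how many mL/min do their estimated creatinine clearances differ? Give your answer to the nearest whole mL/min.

Patient 1: CrCl = (140 − 80) × 102.1 / (72 × 2.2) × 0.85 = 6126.0 / 158.40 × 0.85 ≈ 32.9 mL/min
Patient 2: CrCl = (140 − 44) × 70.1 / (72 × 3.84) × 0.85 = 6729.6 / 276.48 × 0.85 ≈ 20.7 mL/min
|32.9 − 20.7| = 12.2 mL/min

12 mL/min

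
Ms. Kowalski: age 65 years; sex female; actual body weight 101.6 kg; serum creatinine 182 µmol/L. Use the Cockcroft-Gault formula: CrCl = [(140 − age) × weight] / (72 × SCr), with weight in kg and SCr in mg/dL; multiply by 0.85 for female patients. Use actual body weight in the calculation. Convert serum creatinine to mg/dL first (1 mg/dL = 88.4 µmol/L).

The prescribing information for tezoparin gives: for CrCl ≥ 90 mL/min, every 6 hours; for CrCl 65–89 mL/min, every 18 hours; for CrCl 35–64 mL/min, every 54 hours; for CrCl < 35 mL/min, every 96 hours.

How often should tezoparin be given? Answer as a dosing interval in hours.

SCr = 182 / 88.4 = 2.059 mg/dL
CrCl = (140 − 65) × 101.6 / (72 × 2.059) × 0.85 = 7620.0 / 148.25 × 0.85 ≈ 43.7 mL/min
CrCl ≈ 44 mL/min → bracket 35–64 mL/min → every 54 hours.

every 54 hours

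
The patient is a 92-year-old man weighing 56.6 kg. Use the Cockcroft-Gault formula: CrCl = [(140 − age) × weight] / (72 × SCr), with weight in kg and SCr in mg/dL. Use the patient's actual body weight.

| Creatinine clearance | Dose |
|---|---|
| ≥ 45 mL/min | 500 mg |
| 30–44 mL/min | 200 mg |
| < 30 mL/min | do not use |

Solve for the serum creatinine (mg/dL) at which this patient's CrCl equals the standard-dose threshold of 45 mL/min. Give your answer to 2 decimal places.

0.84 mg/dL

Standard dose requires CrCl ≥ 45 mL/min.
Set (140 − 92) × 56.6 / (72 × SCr) = 45
SCr = (140 − 92) × 56.6 / (72 × 45) = 0.839 mg/dL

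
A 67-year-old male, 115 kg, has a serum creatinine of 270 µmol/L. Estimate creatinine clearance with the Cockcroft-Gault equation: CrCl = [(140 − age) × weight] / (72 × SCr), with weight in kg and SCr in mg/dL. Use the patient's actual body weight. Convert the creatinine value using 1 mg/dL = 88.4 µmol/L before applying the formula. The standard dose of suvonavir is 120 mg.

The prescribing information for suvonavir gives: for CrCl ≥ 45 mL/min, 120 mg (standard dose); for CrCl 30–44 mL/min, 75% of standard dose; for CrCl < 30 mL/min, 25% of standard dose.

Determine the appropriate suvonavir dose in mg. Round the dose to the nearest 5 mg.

90 mg

SCr = 270 / 88.4 = 3.054 mg/dL
CrCl = (140 − 67) × 115 / (72 × 3.054) = 8395.0 / 219.89 ≈ 38.2 mL/min
CrCl ≈ 38 mL/min → bracket 30–44 mL/min.
75% of 120 mg = 90 mg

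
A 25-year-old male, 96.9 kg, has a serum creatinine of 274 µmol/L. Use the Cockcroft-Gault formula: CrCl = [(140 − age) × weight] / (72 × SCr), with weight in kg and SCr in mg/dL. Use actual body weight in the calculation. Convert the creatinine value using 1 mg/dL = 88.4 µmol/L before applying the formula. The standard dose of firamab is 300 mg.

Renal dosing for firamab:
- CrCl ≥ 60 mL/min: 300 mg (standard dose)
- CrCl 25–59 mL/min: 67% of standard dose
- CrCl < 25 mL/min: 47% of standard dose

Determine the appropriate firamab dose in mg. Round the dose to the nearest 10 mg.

200 mg

SCr = 274 / 88.4 = 3.1 mg/dL
CrCl = (140 − 25) × 96.9 / (72 × 3.1) = 11143.5 / 223.20 ≈ 49.9 mL/min
CrCl ≈ 50 mL/min → bracket 25–59 mL/min.
67% of 300 mg = 201 mg → 200 mg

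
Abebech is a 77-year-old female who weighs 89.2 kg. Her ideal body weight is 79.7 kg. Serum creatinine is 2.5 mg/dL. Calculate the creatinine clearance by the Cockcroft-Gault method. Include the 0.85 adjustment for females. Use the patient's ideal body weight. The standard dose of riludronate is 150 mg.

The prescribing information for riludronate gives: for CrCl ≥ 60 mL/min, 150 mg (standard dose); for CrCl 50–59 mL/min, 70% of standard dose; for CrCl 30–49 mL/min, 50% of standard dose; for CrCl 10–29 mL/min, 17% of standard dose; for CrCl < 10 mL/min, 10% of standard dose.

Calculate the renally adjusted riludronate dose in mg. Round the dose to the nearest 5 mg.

CrCl = (140 − 77) × 79.7 / (72 × 2.5) × 0.85 = 5021.1 / 180.00 × 0.85 ≈ 23.7 mL/min
CrCl ≈ 24 mL/min → bracket 10–29 mL/min.
17% of 150 mg = 25.5 mg → 25 mg

25 mg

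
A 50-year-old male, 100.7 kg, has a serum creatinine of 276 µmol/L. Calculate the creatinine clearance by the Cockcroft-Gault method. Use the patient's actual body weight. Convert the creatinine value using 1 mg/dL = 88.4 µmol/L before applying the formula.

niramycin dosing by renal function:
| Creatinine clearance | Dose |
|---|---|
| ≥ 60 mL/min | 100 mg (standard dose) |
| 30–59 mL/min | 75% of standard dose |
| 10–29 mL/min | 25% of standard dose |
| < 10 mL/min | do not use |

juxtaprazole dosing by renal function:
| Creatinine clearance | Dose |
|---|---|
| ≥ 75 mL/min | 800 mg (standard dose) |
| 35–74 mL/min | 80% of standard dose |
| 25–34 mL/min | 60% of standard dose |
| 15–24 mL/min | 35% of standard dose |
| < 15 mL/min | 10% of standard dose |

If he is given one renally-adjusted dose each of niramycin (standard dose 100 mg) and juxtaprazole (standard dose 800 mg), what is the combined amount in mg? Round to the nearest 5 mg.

SCr = 276 / 88.4 = 3.122 mg/dL
CrCl = (140 − 50) × 100.7 / (72 × 3.122) = 9063.0 / 224.78 ≈ 40.3 mL/min
CrCl ≈ 40 mL/min.
niramycin: 30–59 mL/min → 75% of 100 mg = 75 mg.
juxtaprazole: 35–74 mL/min → 80% of 800 mg = 640 mg.
Total = 75 + 640 = 715 mg.

715 mg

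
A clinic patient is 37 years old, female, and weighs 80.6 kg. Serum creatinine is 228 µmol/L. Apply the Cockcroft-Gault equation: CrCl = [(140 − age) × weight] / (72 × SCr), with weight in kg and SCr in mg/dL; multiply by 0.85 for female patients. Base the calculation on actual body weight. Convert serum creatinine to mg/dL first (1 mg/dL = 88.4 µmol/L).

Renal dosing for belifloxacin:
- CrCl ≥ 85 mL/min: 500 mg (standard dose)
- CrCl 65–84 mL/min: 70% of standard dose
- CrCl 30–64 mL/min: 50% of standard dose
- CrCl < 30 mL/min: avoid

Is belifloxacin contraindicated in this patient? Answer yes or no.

no

SCr = 228 / 88.4 = 2.579 mg/dL
CrCl = (140 − 37) × 80.6 / (72 × 2.579) × 0.85 = 8301.8 / 185.69 × 0.85 ≈ 38.0 mL/min
CrCl ≈ 38 mL/min, which is ≥ 30 mL/min.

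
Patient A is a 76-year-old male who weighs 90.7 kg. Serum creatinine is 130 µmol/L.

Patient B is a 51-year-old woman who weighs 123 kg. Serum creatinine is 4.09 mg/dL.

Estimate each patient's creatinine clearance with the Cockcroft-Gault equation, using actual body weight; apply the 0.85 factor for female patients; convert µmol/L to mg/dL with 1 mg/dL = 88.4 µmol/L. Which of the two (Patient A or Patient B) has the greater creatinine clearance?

Patient A: SCr = 130 / 88.4 = 1.471 mg/dL
Patient A: CrCl = (140 − 76) × 90.7 / (72 × 1.471) = 5804.8 / 105.91 ≈ 54.8 mL/min
Patient B: CrCl = (140 − 51) × 123 / (72 × 4.09) × 0.85 = 10947.0 / 294.48 × 0.85 ≈ 31.6 mL/min
54.8 vs 31.6 mL/min → Patient A is higher.

Patient A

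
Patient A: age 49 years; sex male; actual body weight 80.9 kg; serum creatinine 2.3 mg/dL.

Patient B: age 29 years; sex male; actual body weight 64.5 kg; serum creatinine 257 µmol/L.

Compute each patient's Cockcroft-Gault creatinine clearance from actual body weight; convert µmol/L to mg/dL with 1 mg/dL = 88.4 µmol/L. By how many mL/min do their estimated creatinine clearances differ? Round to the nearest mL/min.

10 mL/min

Patient A: CrCl = (140 − 49) × 80.9 / (72 × 2.3) = 7361.9 / 165.60 ≈ 44.5 mL/min
Patient B: SCr = 257 / 88.4 = 2.907 mg/dL
Patient B: CrCl = (140 − 29) × 64.5 / (72 × 2.907) = 7159.5 / 209.30 ≈ 34.2 mL/min
|44.5 − 34.2| = 10.3 mL/min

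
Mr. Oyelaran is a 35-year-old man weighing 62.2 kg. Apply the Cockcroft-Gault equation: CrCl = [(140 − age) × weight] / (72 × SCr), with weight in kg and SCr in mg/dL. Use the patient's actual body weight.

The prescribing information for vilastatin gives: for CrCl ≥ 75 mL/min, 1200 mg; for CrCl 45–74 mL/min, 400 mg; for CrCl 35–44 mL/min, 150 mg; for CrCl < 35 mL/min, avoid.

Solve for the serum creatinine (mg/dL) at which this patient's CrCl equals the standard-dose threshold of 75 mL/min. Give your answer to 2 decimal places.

Standard dose requires CrCl ≥ 75 mL/min.
Set (140 − 35) × 62.2 / (72 × SCr) = 75
SCr = (140 − 35) × 62.2 / (72 × 75) = 1.209 mg/dL

1.21 mg/dL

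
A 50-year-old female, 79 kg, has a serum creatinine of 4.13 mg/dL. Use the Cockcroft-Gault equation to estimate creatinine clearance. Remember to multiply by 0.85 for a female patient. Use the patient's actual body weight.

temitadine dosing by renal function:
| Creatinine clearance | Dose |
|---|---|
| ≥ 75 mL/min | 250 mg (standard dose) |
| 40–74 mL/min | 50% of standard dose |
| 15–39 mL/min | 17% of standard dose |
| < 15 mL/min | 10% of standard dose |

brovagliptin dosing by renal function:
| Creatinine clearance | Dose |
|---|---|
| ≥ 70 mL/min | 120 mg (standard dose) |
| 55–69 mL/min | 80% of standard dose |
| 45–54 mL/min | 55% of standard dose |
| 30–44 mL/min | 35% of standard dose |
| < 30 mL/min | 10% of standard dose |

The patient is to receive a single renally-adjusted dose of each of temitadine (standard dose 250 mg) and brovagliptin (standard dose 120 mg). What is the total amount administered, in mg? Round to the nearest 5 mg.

CrCl = (140 − 50) × 79 / (72 × 4.13) × 0.85 = 7110.0 / 297.36 × 0.85 ≈ 20.3 mL/min
CrCl ≈ 20 mL/min.
temitadine: 15–39 mL/min → 17% of 250 mg = 42.5 mg.
brovagliptin: < 30 mL/min → 10% of 120 mg = 12 mg.
Total = 42.5 + 12 = 54.5 mg.

55 mg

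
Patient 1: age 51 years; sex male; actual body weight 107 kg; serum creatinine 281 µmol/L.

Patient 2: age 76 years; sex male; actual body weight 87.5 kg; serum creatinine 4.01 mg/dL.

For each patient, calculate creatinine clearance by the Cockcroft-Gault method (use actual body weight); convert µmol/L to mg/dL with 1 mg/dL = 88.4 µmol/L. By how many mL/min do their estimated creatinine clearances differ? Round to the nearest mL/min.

22 mL/min

Patient 1: SCr = 281 / 88.4 = 3.179 mg/dL
Patient 1: CrCl = (140 − 51) × 107 / (72 × 3.179) = 9523.0 / 228.89 ≈ 41.6 mL/min
Patient 2: CrCl = (140 − 76) × 87.5 / (72 × 4.01) = 5600.0 / 288.72 ≈ 19.4 mL/min
|41.6 − 19.4| = 22.2 mL/min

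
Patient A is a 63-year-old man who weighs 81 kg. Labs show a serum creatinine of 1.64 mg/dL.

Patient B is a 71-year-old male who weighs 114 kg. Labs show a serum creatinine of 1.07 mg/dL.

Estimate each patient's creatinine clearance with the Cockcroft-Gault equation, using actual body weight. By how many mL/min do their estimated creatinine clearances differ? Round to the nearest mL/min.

49 mL/min

Patient A: CrCl = (140 − 63) × 81 / (72 × 1.64) = 6237.0 / 118.08 ≈ 52.8 mL/min
Patient B: CrCl = (140 − 71) × 114 / (72 × 1.07) = 7866.0 / 77.04 ≈ 102.1 mL/min
|52.8 − 102.1| = 49.3 mL/min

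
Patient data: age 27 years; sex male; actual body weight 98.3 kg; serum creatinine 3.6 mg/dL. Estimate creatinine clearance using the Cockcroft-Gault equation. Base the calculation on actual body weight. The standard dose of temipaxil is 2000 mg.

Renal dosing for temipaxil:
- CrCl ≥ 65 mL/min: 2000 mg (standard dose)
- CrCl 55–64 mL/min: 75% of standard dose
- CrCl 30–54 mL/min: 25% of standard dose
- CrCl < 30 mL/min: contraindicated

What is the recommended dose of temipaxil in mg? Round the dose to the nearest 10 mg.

CrCl = (140 − 27) × 98.3 / (72 × 3.6) = 11107.9 / 259.20 ≈ 42.9 mL/min
CrCl ≈ 43 mL/min → bracket 30–54 mL/min.
25% of 2000 mg = 500 mg

500 mg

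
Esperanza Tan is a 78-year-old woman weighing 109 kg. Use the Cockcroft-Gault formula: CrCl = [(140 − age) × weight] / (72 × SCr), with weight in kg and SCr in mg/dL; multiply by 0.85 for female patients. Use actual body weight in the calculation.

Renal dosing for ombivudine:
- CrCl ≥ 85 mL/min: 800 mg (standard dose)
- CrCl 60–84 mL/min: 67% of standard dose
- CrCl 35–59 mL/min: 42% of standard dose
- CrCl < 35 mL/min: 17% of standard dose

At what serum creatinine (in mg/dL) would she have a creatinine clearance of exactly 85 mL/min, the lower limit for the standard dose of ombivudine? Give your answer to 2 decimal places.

Standard dose requires CrCl ≥ 85 mL/min.
Set (140 − 78) × 109 × 0.85 / (72 × SCr) = 85
SCr = (140 − 78) × 109 × 0.85 / (72 × 85) = 0.939 mg/dL

0.94 mg/dL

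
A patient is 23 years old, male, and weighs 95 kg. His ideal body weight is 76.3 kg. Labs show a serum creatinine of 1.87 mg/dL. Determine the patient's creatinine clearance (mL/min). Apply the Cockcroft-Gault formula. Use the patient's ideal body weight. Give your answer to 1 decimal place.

66.3 mL/min

CrCl = (140 − 23) × 76.3 / (72 × 1.87) = 8927.1 / 134.64 ≈ 66.3 mL/min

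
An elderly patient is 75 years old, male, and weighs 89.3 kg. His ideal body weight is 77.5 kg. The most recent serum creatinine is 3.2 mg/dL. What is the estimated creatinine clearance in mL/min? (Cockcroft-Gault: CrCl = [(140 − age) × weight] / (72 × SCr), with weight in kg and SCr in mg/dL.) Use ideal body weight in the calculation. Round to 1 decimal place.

21.9 mL/min

CrCl = (140 − 75) × 77.5 / (72 × 3.2) = 5037.5 / 230.40 ≈ 21.9 mL/min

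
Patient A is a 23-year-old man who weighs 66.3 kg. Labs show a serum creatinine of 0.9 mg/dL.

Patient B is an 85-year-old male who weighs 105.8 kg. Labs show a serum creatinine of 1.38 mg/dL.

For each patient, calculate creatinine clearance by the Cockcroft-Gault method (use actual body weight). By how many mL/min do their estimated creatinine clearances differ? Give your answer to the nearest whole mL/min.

61 mL/min

Patient A: CrCl = (140 − 23) × 66.3 / (72 × 0.9) = 7757.1 / 64.80 ≈ 119.7 mL/min
Patient B: CrCl = (140 − 85) × 105.8 / (72 × 1.38) = 5819.0 / 99.36 ≈ 58.6 mL/min
|119.7 − 58.6| = 61.1 mL/min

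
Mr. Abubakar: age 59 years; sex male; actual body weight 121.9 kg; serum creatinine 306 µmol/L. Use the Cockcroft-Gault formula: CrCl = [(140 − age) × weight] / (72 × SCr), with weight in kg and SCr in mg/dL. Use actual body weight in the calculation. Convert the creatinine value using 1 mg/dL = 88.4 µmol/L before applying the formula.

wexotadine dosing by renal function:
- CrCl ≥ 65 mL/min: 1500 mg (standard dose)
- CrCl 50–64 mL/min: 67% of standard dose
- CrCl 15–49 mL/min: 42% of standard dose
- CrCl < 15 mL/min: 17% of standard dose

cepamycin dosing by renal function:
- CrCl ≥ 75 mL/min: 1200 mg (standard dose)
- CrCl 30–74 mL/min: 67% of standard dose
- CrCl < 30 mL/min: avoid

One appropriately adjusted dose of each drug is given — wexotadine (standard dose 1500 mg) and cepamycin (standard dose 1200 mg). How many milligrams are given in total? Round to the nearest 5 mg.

SCr = 306 / 88.4 = 3.462 mg/dL
CrCl = (140 − 59) × 121.9 / (72 × 3.462) = 9873.9 / 249.26 ≈ 39.6 mL/min
CrCl ≈ 40 mL/min.
wexotadine: 15–49 mL/min → 42% of 1500 mg = 630 mg.
cepamycin: 30–74 mL/min → 67% of 1200 mg = 804 mg.
Total = 630 + 804 = 1434 mg.

1435 mg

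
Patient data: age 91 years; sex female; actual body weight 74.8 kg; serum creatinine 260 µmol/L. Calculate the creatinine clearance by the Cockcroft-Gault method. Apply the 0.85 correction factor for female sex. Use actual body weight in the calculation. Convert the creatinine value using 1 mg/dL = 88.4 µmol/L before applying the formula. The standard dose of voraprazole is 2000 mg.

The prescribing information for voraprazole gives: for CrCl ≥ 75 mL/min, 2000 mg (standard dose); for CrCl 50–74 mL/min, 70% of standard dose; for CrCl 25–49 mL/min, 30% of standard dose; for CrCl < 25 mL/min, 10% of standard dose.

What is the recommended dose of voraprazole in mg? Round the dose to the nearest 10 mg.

SCr = 260 / 88.4 = 2.941 mg/dL
CrCl = (140 − 91) × 74.8 / (72 × 2.941) × 0.85 = 3665.2 / 211.75 × 0.85 ≈ 14.7 mL/min
CrCl ≈ 15 mL/min → bracket < 25 mL/min.
10% of 2000 mg = 200 mg

200 mg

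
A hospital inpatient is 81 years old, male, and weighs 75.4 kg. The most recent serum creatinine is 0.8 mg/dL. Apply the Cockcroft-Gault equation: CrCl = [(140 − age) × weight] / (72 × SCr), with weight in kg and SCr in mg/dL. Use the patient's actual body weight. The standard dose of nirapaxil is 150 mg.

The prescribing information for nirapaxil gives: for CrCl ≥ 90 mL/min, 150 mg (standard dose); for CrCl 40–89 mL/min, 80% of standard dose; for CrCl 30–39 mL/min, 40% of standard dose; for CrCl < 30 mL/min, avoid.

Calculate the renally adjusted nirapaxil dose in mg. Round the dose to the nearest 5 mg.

CrCl = (140 − 81) × 75.4 / (72 × 0.8) = 4448.6 / 57.60 ≈ 77.2 mL/min
CrCl ≈ 77 mL/min → bracket 40–89 mL/min.
80% of 150 mg = 120 mg

120 mg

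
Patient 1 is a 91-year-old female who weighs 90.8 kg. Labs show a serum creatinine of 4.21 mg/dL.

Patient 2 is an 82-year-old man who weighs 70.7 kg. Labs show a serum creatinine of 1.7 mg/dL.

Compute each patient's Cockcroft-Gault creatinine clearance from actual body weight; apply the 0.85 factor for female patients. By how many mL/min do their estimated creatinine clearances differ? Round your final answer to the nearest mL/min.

21 mL/min

Patient 1: CrCl = (140 − 91) × 90.8 / (72 × 4.21) × 0.85 = 4449.2 / 303.12 × 0.85 ≈ 12.5 mL/min
Patient 2: CrCl = (140 − 82) × 70.7 / (72 × 1.7) = 4100.6 / 122.40 ≈ 33.5 mL/min
|12.5 − 33.5| = 21.0 mL/min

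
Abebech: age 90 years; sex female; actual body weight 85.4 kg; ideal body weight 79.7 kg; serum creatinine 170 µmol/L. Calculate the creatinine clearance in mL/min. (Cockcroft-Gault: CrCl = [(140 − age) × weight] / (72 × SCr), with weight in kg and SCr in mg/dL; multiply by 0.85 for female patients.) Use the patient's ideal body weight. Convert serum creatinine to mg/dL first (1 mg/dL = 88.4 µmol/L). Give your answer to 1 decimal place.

24.5 mL/min

SCr = 170 / 88.4 = 1.923 mg/dL
CrCl = (140 − 90) × 79.7 / (72 × 1.923) × 0.85 = 3985.0 / 138.46 × 0.85 ≈ 24.5 mL/min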